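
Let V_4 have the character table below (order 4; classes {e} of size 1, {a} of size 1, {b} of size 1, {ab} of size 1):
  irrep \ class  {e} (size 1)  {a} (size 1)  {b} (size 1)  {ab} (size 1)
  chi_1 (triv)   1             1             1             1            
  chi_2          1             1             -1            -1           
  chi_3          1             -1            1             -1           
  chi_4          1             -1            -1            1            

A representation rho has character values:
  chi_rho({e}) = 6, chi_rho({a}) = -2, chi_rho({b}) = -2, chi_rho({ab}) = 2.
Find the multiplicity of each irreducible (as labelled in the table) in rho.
Multiplicities: chi_1: 1, chi_2: 1, chi_3: 1, chi_4: 3.

Argument: Use <chi_rho, chi> = (1/|G|) sum_C |C| * chi_rho(C) * conj(chi(C)) with |G| = 4 for each irreducible chi in the table:
  <chi_rho, chi_1> = (1/4)[1*(6)*conj(1) + 1*(-2)*conj(1) + 1*(-2)*conj(1) + 1*(2)*conj(1)]
      = (1/4)[(6) + (-2) + (-2) + (2)] = 4/4 = 1
  <chi_rho, chi_2> = (1/4)[1*(6)*conj(1) + 1*(-2)*conj(1) + 1*(-2)*conj(-1) + 1*(2)*conj(-1)]
      = (1/4)[(6) + (-2) + (2) + (-2)] = 4/4 = 1
  <chi_rho, chi_3> = (1/4)[1*(6)*conj(1) + 1*(-2)*conj(-1) + 1*(-2)*conj(1) + 1*(2)*conj(-1)]
      = (1/4)[(6) + (2) + (-2) + (-2)] = 4/4 = 1
  <chi_rho, chi_4> = (1/4)[1*(6)*conj(1) + 1*(-2)*conj(-1) + 1*(-2)*conj(-1) + 1*(2)*conj(1)]
      = (1/4)[(6) + (2) + (2) + (2)] = 12/4 = 3
Dimension check: dim(rho) = sum (mult * dim) = 1*1 + 1*1 + 1*1 + 3*1 = 6 = chi_rho(e) = 6.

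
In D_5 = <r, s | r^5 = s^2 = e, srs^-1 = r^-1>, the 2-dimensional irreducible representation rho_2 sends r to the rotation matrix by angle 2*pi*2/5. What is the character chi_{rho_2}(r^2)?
chi_{rho_2}(r^2) = 2*cos(2*pi*2*2/5) = -1/2 + sqrt(5)/2

Solution. rho_2(r^2) is rotation by angle 2*pi*2*2/5, whose trace is 2*cos(2*pi*2*2/5) = -1/2 + sqrt(5)/2.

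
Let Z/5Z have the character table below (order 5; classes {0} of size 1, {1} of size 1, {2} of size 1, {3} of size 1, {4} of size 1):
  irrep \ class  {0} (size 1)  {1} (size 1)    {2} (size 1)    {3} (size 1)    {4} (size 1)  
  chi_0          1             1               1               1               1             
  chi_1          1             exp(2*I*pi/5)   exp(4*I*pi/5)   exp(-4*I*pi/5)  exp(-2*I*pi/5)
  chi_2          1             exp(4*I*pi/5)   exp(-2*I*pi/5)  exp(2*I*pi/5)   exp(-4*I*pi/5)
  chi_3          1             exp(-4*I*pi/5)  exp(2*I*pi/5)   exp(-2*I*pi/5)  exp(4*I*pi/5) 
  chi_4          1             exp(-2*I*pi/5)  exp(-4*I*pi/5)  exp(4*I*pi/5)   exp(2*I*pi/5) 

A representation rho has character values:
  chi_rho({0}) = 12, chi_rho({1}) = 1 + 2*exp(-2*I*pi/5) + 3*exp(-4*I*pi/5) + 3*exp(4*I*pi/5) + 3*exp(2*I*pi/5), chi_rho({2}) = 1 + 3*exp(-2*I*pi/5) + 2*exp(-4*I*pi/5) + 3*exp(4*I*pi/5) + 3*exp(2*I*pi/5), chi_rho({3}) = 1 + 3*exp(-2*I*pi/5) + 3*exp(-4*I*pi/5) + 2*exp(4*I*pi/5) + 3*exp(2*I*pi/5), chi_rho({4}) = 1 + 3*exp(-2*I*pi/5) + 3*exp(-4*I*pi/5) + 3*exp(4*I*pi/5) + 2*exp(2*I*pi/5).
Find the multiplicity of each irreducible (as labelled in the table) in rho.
Multiplicities: chi_0: 1, chi_1: 3, chi_2: 3, chi_3: 3, chi_4: 2.

Argument: Use <chi_rho, chi> = (1/|G|) sum_C |C| * chi_rho(C) * conj(chi(C)) with |G| = 5 for each irreducible chi in the table:
  <chi_rho, chi_0> = (1/5)[1*(12)*conj(1) + 1*(1 + 2*exp(-2*I*pi/5) + 3*exp(-4*I*pi/5) + 3*exp(4*I*pi/5) + 3*exp(2*I*pi/5))*conj(1) + 1*(1 + 3*exp(-2*I*pi/5) + 2*exp(-4*I*pi/5) + 3*exp(4*I*pi/5) + 3*exp(2*I*pi/5))*conj(1) + 1*(1 + 3*exp(-2*I*pi/5) + 3*exp(-4*I*pi/5) + 2*exp(4*I*pi/5) + 3*exp(2*I*pi/5))*conj(1) + 1*(1 + 3*exp(-2*I*pi/5) + 3*exp(-4*I*pi/5) + 3*exp(4*I*pi/5) + 2*exp(2*I*pi/5))*conj(1)]
      = (1/5)[(12) + (1 + 2*exp(-2*I*pi/5) + 3*exp(-4*I*pi/5) + 3*exp(4*I*pi/5) + 3*exp(2*I*pi/5)) + (1 + 3*exp(-2*I*pi/5) + 2*exp(-4*I*pi/5) + 3*exp(4*I*pi/5) + 3*exp(2*I*pi/5)) + (1 + 3*exp(-2*I*pi/5) + 3*exp(-4*I*pi/5) + 2*exp(4*I*pi/5) + 3*exp(2*I*pi/5)) + (1 + 3*exp(-2*I*pi/5) + 3*exp(-4*I*pi/5) + 3*exp(4*I*pi/5) + 2*exp(2*I*pi/5))] = 5/5 = 1
  <chi_rho, chi_1> = (1/5)[1*(12)*conj(1) + 1*(1 + 2*exp(-2*I*pi/5) + 3*exp(-4*I*pi/5) + 3*exp(4*I*pi/5) + 3*exp(2*I*pi/5))*conj(exp(2*I*pi/5)) + 1*(1 + 3*exp(-2*I*pi/5) + 2*exp(-4*I*pi/5) + 3*exp(4*I*pi/5) + 3*exp(2*I*pi/5))*conj(exp(4*I*pi/5)) + 1*(1 + 3*exp(-2*I*pi/5) + 3*exp(-4*I*pi/5) + 2*exp(4*I*pi/5) + 3*exp(2*I*pi/5))*conj(exp(-4*I*pi/5)) + 1*(1 + 3*exp(-2*I*pi/5) + 3*exp(-4*I*pi/5) + 3*exp(4*I*pi/5) + 2*exp(2*I*pi/5))*conj(exp(-2*I*pi/5))]
      = (1/5)[(12) + (3 + 2*exp(-4*I*pi/5) + exp(-2*I*pi/5) + 3*exp(4*I*pi/5) + 3*exp(2*I*pi/5)) + (3 + 3*exp(-2*I*pi/5) + exp(-4*I*pi/5) + 3*exp(4*I*pi/5) + 2*exp(2*I*pi/5)) + (3 + 2*exp(-2*I*pi/5) + 3*exp(-4*I*pi/5) + exp(4*I*pi/5) + 3*exp(2*I*pi/5)) + (3 + 3*exp(-2*I*pi/5) + 3*exp(-4*I*pi/5) + exp(2*I*pi/5) + 2*exp(4*I*pi/5))] = 15/5 = 3
  <chi_rho, chi_2> = (1/5)[1*(12)*conj(1) + 1*(1 + 2*exp(-2*I*pi/5) + 3*exp(-4*I*pi/5) + 3*exp(4*I*pi/5) + 3*exp(2*I*pi/5))*conj(exp(4*I*pi/5)) + 1*(1 + 3*exp(-2*I*pi/5) + 2*exp(-4*I*pi/5) + 3*exp(4*I*pi/5) + 3*exp(2*I*pi/5))*conj(exp(-2*I*pi/5)) + 1*(1 + 3*exp(-2*I*pi/5) + 3*exp(-4*I*pi/5) + 2*exp(4*I*pi/5) + 3*exp(2*I*pi/5))*conj(exp(2*I*pi/5)) + 1*(1 + 3*exp(-2*I*pi/5) + 3*exp(-4*I*pi/5) + 3*exp(4*I*pi/5) + 2*exp(2*I*pi/5))*conj(exp(-4*I*pi/5))]
      = (1/5)[(12) + (3 + 3*exp(-2*I*pi/5) + exp(-4*I*pi/5) + 2*exp(4*I*pi/5) + 3*exp(2*I*pi/5)) + (3 + 2*exp(-2*I*pi/5) + 3*exp(-4*I*pi/5) + exp(2*I*pi/5) + 3*exp(4*I*pi/5)) + (3 + 3*exp(-4*I*pi/5) + exp(-2*I*pi/5) + 3*exp(4*I*pi/5) + 2*exp(2*I*pi/5)) + (3 + 3*exp(-2*I*pi/5) + 2*exp(-4*I*pi/5) + exp(4*I*pi/5) + 3*exp(2*I*pi/5))] = 15/5 = 3
  <chi_rho, chi_3> = (1/5)[1*(12)*conj(1) + 1*(1 + 2*exp(-2*I*pi/5) + 3*exp(-4*I*pi/5) + 3*exp(4*I*pi/5) + 3*exp(2*I*pi/5))*conj(exp(-4*I*pi/5)) + 1*(1 + 3*exp(-2*I*pi/5) + 2*exp(-4*I*pi/5) + 3*exp(4*I*pi/5) + 3*exp(2*I*pi/5))*conj(exp(2*I*pi/5)) + 1*(1 + 3*exp(-2*I*pi/5) + 3*exp(-4*I*pi/5) + 2*exp(4*I*pi/5) + 3*exp(2*I*pi/5))*conj(exp(-2*I*pi/5)) + 1*(1 + 3*exp(-2*I*pi/5) + 3*exp(-4*I*pi/5) + 3*exp(4*I*pi/5) + 2*exp(2*I*pi/5))*conj(exp(4*I*pi/5))]
      = (1/5)[(12) + (3 + 3*exp(-2*I*pi/5) + 3*exp(-4*I*pi/5) + exp(4*I*pi/5) + 2*exp(2*I*pi/5)) + (3 + 3*exp(-4*I*pi/5) + exp(-2*I*pi/5) + 2*exp(4*I*pi/5) + 3*exp(2*I*pi/5)) + (3 + 3*exp(-2*I*pi/5) + 2*exp(-4*I*pi/5) + exp(2*I*pi/5) + 3*exp(4*I*pi/5)) + (3 + 2*exp(-2*I*pi/5) + exp(-4*I*pi/5) + 3*exp(4*I*pi/5) + 3*exp(2*I*pi/5))] = 15/5 = 3
  <chi_rho, chi_4> = (1/5)[1*(12)*conj(1) + 1*(1 + 2*exp(-2*I*pi/5) + 3*exp(-4*I*pi/5) + 3*exp(4*I*pi/5) + 3*exp(2*I*pi/5))*conj(exp(-2*I*pi/5)) + 1*(1 + 3*exp(-2*I*pi/5) + 2*exp(-4*I*pi/5) + 3*exp(4*I*pi/5) + 3*exp(2*I*pi/5))*conj(exp(-4*I*pi/5)) + 1*(1 + 3*exp(-2*I*pi/5) + 3*exp(-4*I*pi/5) + 2*exp(4*I*pi/5) + 3*exp(2*I*pi/5))*conj(exp(4*I*pi/5)) + 1*(1 + 3*exp(-2*I*pi/5) + 3*exp(-4*I*pi/5) + 3*exp(4*I*pi/5) + 2*exp(2*I*pi/5))*conj(exp(2*I*pi/5))]
      = (1/5)[(12) + (2 + 3*exp(-2*I*pi/5) + 3*exp(-4*I*pi/5) + exp(2*I*pi/5) + 3*exp(4*I*pi/5)) + (2 + 3*exp(-2*I*pi/5) + 3*exp(-4*I*pi/5) + exp(4*I*pi/5) + 3*exp(2*I*pi/5)) + (2 + 3*exp(-2*I*pi/5) + exp(-4*I*pi/5) + 3*exp(4*I*pi/5) + 3*exp(2*I*pi/5)) + (2 + 3*exp(-4*I*pi/5) + exp(-2*I*pi/5) + 3*exp(4*I*pi/5) + 3*exp(2*I*pi/5))] = 10/5 = 2
(Exp terms are combined using exp(i*s)*conj(exp(i*t)) = exp(i*(s-t)), and sums of them are collapsed using the identity that for every m > 1 the m distinct m-th roots of unity sum to 0, e.g. 1 + exp(2*I*pi/3) + exp(-2*I*pi/3) = 0.)
Dimension check: dim(rho) = sum (mult * dim) = 1*1 + 3*1 + 3*1 + 3*1 + 2*1 = 12 = chi_rho(e) = 12.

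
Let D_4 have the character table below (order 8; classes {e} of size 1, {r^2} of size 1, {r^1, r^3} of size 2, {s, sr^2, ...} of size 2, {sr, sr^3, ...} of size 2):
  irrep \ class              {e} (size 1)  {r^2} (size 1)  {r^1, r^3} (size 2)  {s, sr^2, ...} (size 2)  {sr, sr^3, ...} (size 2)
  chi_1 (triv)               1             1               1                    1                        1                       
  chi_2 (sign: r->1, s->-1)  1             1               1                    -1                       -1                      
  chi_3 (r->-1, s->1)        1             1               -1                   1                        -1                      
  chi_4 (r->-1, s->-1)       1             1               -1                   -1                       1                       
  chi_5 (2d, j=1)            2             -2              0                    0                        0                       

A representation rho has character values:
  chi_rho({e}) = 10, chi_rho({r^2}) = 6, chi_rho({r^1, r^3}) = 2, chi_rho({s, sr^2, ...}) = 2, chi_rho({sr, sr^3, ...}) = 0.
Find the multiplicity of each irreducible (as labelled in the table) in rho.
Multiplicities: chi_1: 3, chi_2: 2, chi_3: 2, chi_4: 1, chi_5: 1.

Why: Use <chi_rho, chi> = (1/|G|) sum_C |C| * chi_rho(C) * conj(chi(C)) with |G| = 8 for each irreducible chi in the table:
  <chi_rho, chi_1> = (1/8)[1*(10)*conj(1) + 1*(6)*conj(1) + 2*(2)*conj(1) + 2*(2)*conj(1) + 2*(0)*conj(1)]
      = (1/8)[(10) + (6) + (4) + (4) + (0)] = 24/8 = 3
  <chi_rho, chi_2> = (1/8)[1*(10)*conj(1) + 1*(6)*conj(1) + 2*(2)*conj(1) + 2*(2)*conj(-1) + 2*(0)*conj(-1)]
      = (1/8)[(10) + (6) + (4) + (-4) + (0)] = 16/8 = 2
  <chi_rho, chi_3> = (1/8)[1*(10)*conj(1) + 1*(6)*conj(1) + 2*(2)*conj(-1) + 2*(2)*conj(1) + 2*(0)*conj(-1)]
      = (1/8)[(10) + (6) + (-4) + (4) + (0)] = 16/8 = 2
  <chi_rho, chi_4> = (1/8)[1*(10)*conj(1) + 1*(6)*conj(1) + 2*(2)*conj(-1) + 2*(2)*conj(-1) + 2*(0)*conj(1)]
      = (1/8)[(10) + (6) + (-4) + (-4) + (0)] = 8/8 = 1
  <chi_rho, chi_5> = (1/8)[1*(10)*conj(2) + 1*(6)*conj(-2) + 2*(2)*conj(0) + 2*(2)*conj(0) + 2*(0)*conj(0)]
      = (1/8)[(20) + (-12) + (0) + (0) + (0)] = 8/8 = 1
Dimension check: dim(rho) = sum (mult * dim) = 3*1 + 2*1 + 2*1 + 1*1 + 1*2 = 10 = chi_rho(e) = 10.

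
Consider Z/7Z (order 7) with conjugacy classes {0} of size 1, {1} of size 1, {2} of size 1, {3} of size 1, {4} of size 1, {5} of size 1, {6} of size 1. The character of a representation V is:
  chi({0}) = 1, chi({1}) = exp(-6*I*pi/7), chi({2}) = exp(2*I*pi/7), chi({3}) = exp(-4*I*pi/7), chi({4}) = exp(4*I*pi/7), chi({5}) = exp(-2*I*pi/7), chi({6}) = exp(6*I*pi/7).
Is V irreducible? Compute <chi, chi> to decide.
Irreducible: <chi, chi> = 1.

Argument: <chi, chi> = (1/|G|) sum_C |C| * |chi(C)|^2 = (1/7)[1*|1|^2 + 1*|exp(-6*I*pi/7)|^2 + 1*|exp(2*I*pi/7)|^2 + 1*|exp(-4*I*pi/7)|^2 + 1*|exp(4*I*pi/7)|^2 + 1*|exp(-2*I*pi/7)|^2 + 1*|exp(6*I*pi/7)|^2]
  = (1/7)[(1) + (1) + (1) + (1) + (1) + (1) + (1)] = 7/7 = 1.
(Exp terms are combined using exp(i*s)*conj(exp(i*t)) = exp(i*(s-t)), and sums of them are collapsed using the identity that for every m > 1 the m distinct m-th roots of unity sum to 0, e.g. 1 + exp(2*I*pi/3) + exp(-2*I*pi/3) = 0.)
A character is irreducible iff <chi, chi> = 1, so this representation is irreducible.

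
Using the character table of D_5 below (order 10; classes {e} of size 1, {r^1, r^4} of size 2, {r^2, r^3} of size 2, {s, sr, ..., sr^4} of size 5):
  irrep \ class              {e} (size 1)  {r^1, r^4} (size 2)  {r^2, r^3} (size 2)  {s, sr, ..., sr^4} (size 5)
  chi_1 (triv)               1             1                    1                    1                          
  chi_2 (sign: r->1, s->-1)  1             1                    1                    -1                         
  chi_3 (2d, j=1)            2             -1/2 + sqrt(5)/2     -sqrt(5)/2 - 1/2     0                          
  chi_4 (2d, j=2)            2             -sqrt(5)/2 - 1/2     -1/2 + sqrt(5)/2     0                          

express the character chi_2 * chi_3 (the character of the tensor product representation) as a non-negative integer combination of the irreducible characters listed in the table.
chi_2 tensor chi_3 = chi_3 (all other irreducibles have multiplicity 0).

Proof sketch: The character of a tensor product is the pointwise product (chi_2 * chi_3)(C) = chi_2(C) * chi_3(C):
  {e}: (1)*(2), {r^1, r^4}: (1)*(-1/2 + sqrt(5)/2), {r^2, r^3}: (1)*(-sqrt(5)/2 - 1/2), {s, sr, ..., sr^4}: (-1)*(0)
so (chi_2 * chi_3) takes values
  {e} -> 2, {r^1, r^4} -> -1/2 + sqrt(5)/2, {r^2, r^3} -> -sqrt(5)/2 - 1/2, {s, sr, ..., sr^4} -> 0.
Now take the inner product of this character with each irreducible chi from the table, <chi_2*chi_3, chi> = (1/10) sum_C |C| (chi_2*chi_3)(C) conj(chi(C)):
  <chi_2*chi_3, chi_1> = (1/10)[1*(2)*conj(1) + 2*(-1/2 + sqrt(5)/2)*conj(1) + 2*(-sqrt(5)/2 - 1/2)*conj(1) + 5*(0)*conj(1)]
      = (1/10)[(2) + (-1 + sqrt(5)) + (-sqrt(5) - 1) + (0)] = 0/10 = 0
  <chi_2*chi_3, chi_2> = (1/10)[1*(2)*conj(1) + 2*(-1/2 + sqrt(5)/2)*conj(1) + 2*(-sqrt(5)/2 - 1/2)*conj(1) + 5*(0)*conj(-1)]
      = (1/10)[(2) + (-1 + sqrt(5)) + (-sqrt(5) - 1) + (0)] = 0/10 = 0
  <chi_2*chi_3, chi_3> = (1/10)[1*(2)*conj(2) + 2*(-1/2 + sqrt(5)/2)*conj(-1/2 + sqrt(5)/2) + 2*(-sqrt(5)/2 - 1/2)*conj(-sqrt(5)/2 - 1/2) + 5*(0)*conj(0)]
      = (1/10)[(4) + (3 - sqrt(5)) + (sqrt(5) + 3) + (0)] = 10/10 = 1
  <chi_2*chi_3, chi_4> = (1/10)[1*(2)*conj(2) + 2*(-1/2 + sqrt(5)/2)*conj(-sqrt(5)/2 - 1/2) + 2*(-sqrt(5)/2 - 1/2)*conj(-1/2 + sqrt(5)/2) + 5*(0)*conj(0)]
      = (1/10)[(4) + (-2) + (-2) + (0)] = 0/10 = 0
Hence the multiplicities are chi_3: 1. Dimension check: dim(chi_2)*dim(chi_3) = 1*2 = 2 and sum (mult * dim) = 1*2 = 2.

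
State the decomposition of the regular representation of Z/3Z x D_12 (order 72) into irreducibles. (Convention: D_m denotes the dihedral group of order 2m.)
Each irreducible V_i of dimension d_i appears with multiplicity d_i, i.e. rho_reg = (direct sum over all irreducibles V_i) d_i V_i. The irreducible dimensions for Z/3Z x D_12 are 1, 1, 1, 1, 1, 1, 1, 1, 1, 1, 1, 1, 2, 2, 2, 2, 2, 2, 2, 2, 2, 2, 2, 2, 2, 2, 2: 12 irreducibles of dimension 1, each with multiplicity 1; 15 irreducibles of dimension 2, each with multiplicity 2. Total dimension 12*1*1 + 15*2*2 = 72 = |G|.

Explanation: General theorem: in the regular representation of a finite group G, each irreducible appears with multiplicity equal to its dimension. Check: dim(rho_reg) = sum d_i^2 = 1 + 1 + 1 + 1 + 1 + 1 + 1 + 1 + 1 + 1 + 1 + 1 + 4 + 4 + 4 + 4 + 4 + 4 + 4 + 4 + 4 + 4 + 4 + 4 + 4 + 4 + 4 = 72 = |G|.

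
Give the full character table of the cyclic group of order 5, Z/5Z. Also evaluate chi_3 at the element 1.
Character table of Z/5Z (irreps indexed chi_0,...,chi_4 with chi_k(m) = zeta_5^(k*m), zeta_5 = exp(2*pi*i/5)):
  irrep \ class  {0} (size 1)  {1} (size 1)    {2} (size 1)    {3} (size 1)    {4} (size 1)  
  chi_0          1             1               1               1               1             
  chi_1          1             exp(2*I*pi/5)   exp(4*I*pi/5)   exp(-4*I*pi/5)  exp(-2*I*pi/5)
  chi_2          1             exp(4*I*pi/5)   exp(-2*I*pi/5)  exp(2*I*pi/5)   exp(-4*I*pi/5)
  chi_3          1             exp(-4*I*pi/5)  exp(2*I*pi/5)   exp(-2*I*pi/5)  exp(4*I*pi/5) 
  chi_4          1             exp(-2*I*pi/5)  exp(-4*I*pi/5)  exp(4*I*pi/5)   exp(2*I*pi/5) 

Spot check: chi_3(1) = zeta_5^(3*1) = zeta_5^3 = exp(-4*I*pi/5).

Details: Z/5Z is abelian, so all 5 irreducible complex representations are 1-dimensional. They are given by chi_k(m) = zeta_5^(k*m) for k = 0,...,4. Row orthogonality: sum_m chi_k(m) conj(chi_l(m)) = 5 * [k = l].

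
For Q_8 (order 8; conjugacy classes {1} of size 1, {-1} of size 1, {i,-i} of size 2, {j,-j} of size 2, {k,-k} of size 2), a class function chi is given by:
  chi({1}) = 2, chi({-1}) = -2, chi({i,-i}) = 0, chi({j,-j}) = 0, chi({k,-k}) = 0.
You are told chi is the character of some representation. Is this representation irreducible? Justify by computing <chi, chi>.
Irreducible: <chi, chi> = 1.

Proof sketch: <chi, chi> = (1/|G|) sum_C |C| * |chi(C)|^2 = (1/8)[1*|2|^2 + 1*|-2|^2 + 2*|0|^2 + 2*|0|^2 + 2*|0|^2]
  = (1/8)[(4) + (4) + (0) + (0) + (0)] = 8/8 = 1.
A character is irreducible iff <chi, chi> = 1, so this representation is irreducible.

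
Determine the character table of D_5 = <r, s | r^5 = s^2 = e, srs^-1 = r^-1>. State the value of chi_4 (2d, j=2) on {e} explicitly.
Conjugacy classes: {e} of size 1, {r^1, r^4} of size 2, {r^2, r^3} of size 2, {s, sr, ..., sr^4} of size 5.
Character table:
  irrep \ class              {e} (size 1)  {r^1, r^4} (size 2)  {r^2, r^3} (size 2)  {s, sr, ..., sr^4} (size 5)
  chi_1 (triv)               1             1                    1                    1                          
  chi_2 (sign: r->1, s->-1)  1             1                    1                    -1                         
  chi_3 (2d, j=1)            2             -1/2 + sqrt(5)/2     -sqrt(5)/2 - 1/2     0                          
  chi_4 (2d, j=2)            2             -sqrt(5)/2 - 1/2     -1/2 + sqrt(5)/2     0                          

Spot check: chi_4 (2d, j=2) on {e} = 2.

Justification: D_5 has order 2*5 = 10 with 4 conjugacy classes, hence 4 irreducibles. Sum of squared dims 1 + 1 + 4 + 4 = 10 = |G|. Linear characters come from the abelianisation; the 2-dimensional irreps have character r^k -> 2*cos(2*pi*j*k/5), reflections -> 0.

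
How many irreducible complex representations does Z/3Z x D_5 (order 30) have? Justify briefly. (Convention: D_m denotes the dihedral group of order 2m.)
12

Explanation: The number of irreducible complex representations of a finite group equals its number of conjugacy classes. For a direct product, #classes(G x H) = #classes(G) * #classes(H). Z/3Z has 3 classes (abelian), D_5 has 4 classes, so 3 * 4 = 12, so Z/3Z x D_5 (order 30) has exactly 12 irreducible complex representations.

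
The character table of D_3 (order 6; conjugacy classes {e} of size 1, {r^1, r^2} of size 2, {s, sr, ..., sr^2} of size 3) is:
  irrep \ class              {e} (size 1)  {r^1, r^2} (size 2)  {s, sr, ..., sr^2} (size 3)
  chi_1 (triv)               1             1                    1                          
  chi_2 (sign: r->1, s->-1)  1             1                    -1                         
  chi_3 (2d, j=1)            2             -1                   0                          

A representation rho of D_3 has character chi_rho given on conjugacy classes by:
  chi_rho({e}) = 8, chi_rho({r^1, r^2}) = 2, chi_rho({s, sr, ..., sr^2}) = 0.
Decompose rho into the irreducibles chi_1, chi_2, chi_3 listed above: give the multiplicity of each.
Multiplicities: chi_1: 2, chi_2: 2, chi_3: 2.

Use <chi_rho, chi> = (1/|G|) sum_C |C| * chi_rho(C) * conj(chi(C)) with |G| = 6 for each irreducible chi in the table:
  <chi_rho, chi_1> = (1/6)[1*(8)*conj(1) + 2*(2)*conj(1) + 3*(0)*conj(1)]
      = (1/6)[(8) + (4) + (0)] = 12/6 = 2
  <chi_rho, chi_2> = (1/6)[1*(8)*conj(1) + 2*(2)*conj(1) + 3*(0)*conj(-1)]
      = (1/6)[(8) + (4) + (0)] = 12/6 = 2
  <chi_rho, chi_3> = (1/6)[1*(8)*conj(2) + 2*(2)*conj(-1) + 3*(0)*conj(0)]
      = (1/6)[(16) + (-4) + (0)] = 12/6 = 2
Dimension check: dim(rho) = sum (mult * dim) = 2*1 + 2*1 + 2*2 = 8 = chi_rho(e) = 8.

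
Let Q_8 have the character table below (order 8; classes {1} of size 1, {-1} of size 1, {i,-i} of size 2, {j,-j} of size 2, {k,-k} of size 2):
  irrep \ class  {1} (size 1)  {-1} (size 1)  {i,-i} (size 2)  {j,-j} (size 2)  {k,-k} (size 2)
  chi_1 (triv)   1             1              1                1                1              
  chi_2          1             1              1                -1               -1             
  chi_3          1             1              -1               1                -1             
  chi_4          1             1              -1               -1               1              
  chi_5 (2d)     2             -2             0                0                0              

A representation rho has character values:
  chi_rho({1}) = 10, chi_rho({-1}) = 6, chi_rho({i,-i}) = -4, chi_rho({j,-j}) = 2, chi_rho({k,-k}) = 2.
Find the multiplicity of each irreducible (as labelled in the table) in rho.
Multiplicities: chi_1: 2, chi_2: 0, chi_3: 3, chi_4: 3, chi_5: 1.

Argument: Use <chi_rho, chi> = (1/|G|) sum_C |C| * chi_rho(C) * conj(chi(C)) with |G| = 8 for each irreducible chi in the table:
  <chi_rho, chi_1> = (1/8)[1*(10)*conj(1) + 1*(6)*conj(1) + 2*(-4)*conj(1) + 2*(2)*conj(1) + 2*(2)*conj(1)]
      = (1/8)[(10) + (6) + (-8) + (4) + (4)] = 16/8 = 2
  <chi_rho, chi_2> = (1/8)[1*(10)*conj(1) + 1*(6)*conj(1) + 2*(-4)*conj(1) + 2*(2)*conj(-1) + 2*(2)*conj(-1)]
      = (1/8)[(10) + (6) + (-8) + (-4) + (-4)] = 0/8 = 0
  <chi_rho, chi_3> = (1/8)[1*(10)*conj(1) + 1*(6)*conj(1) + 2*(-4)*conj(-1) + 2*(2)*conj(1) + 2*(2)*conj(-1)]
      = (1/8)[(10) + (6) + (8) + (4) + (-4)] = 24/8 = 3
  <chi_rho, chi_4> = (1/8)[1*(10)*conj(1) + 1*(6)*conj(1) + 2*(-4)*conj(-1) + 2*(2)*conj(-1) + 2*(2)*conj(1)]
      = (1/8)[(10) + (6) + (8) + (-4) + (4)] = 24/8 = 3
  <chi_rho, chi_5> = (1/8)[1*(10)*conj(2) + 1*(6)*conj(-2) + 2*(-4)*conj(0) + 2*(2)*conj(0) + 2*(2)*conj(0)]
      = (1/8)[(20) + (-12) + (0) + (0) + (0)] = 8/8 = 1
Dimension check: dim(rho) = sum (mult * dim) = 2*1 + 0*1 + 3*1 + 3*1 + 1*2 = 10 = chi_rho(e) = 10.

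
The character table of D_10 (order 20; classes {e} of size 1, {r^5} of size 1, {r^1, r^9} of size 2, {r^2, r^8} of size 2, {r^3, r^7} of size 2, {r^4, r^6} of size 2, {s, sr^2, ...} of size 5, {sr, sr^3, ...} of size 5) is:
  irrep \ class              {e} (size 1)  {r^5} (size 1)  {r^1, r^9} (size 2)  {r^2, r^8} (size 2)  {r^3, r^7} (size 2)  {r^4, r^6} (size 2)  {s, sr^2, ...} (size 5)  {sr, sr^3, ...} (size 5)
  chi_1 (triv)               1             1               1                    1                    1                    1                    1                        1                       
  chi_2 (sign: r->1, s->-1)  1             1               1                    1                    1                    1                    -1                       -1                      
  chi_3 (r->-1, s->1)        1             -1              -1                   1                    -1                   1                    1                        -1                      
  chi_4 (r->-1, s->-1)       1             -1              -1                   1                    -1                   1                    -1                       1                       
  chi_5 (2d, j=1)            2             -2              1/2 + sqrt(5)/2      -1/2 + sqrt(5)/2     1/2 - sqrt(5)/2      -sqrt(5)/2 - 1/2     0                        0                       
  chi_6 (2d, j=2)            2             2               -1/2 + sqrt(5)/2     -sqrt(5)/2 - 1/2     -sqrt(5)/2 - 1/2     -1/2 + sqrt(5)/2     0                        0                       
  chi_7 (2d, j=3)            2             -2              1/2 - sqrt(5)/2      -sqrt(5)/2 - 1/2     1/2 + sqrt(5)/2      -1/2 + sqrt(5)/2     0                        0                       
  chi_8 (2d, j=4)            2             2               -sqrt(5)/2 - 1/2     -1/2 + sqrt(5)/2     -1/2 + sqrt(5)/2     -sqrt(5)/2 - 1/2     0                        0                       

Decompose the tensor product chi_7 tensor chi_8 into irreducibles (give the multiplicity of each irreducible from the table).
chi_7 tensor chi_8 = chi_5 + chi_7 (all other irreducibles have multiplicity 0).

Explanation: The character of a tensor product is the pointwise product (chi_7 * chi_8)(C) = chi_7(C) * chi_8(C):
  {e}: (2)*(2), {r^5}: (-2)*(2), {r^1, r^9}: (1/2 - sqrt(5)/2)*(-sqrt(5)/2 - 1/2), {r^2, r^8}: (-sqrt(5)/2 - 1/2)*(-1/2 + sqrt(5)/2), {r^3, r^7}: (1/2 + sqrt(5)/2)*(-1/2 + sqrt(5)/2), {r^4, r^6}: (-1/2 + sqrt(5)/2)*(-sqrt(5)/2 - 1/2), {s, sr^2, ...}: (0)*(0), {sr, sr^3, ...}: (0)*(0)
so (chi_7 * chi_8) takes values
  {e} -> 4, {r^5} -> -4, {r^1, r^9} -> 1, {r^2, r^8} -> -1, {r^3, r^7} -> 1, {r^4, r^6} -> -1, {s, sr^2, ...} -> 0, {sr, sr^3, ...} -> 0.
Now take the inner product of this character with each irreducible chi from the table, <chi_7*chi_8, chi> = (1/20) sum_C |C| (chi_7*chi_8)(C) conj(chi(C)):
  <chi_7*chi_8, chi_1> = (1/20)[1*(4)*conj(1) + 1*(-4)*conj(1) + 2*(1)*conj(1) + 2*(-1)*conj(1) + 2*(1)*conj(1) + 2*(-1)*conj(1) + 5*(0)*conj(1) + 5*(0)*conj(1)]
      = (1/20)[(4) + (-4) + (2) + (-2) + (2) + (-2) + (0) + (0)] = 0/20 = 0
  <chi_7*chi_8, chi_2> = (1/20)[1*(4)*conj(1) + 1*(-4)*conj(1) + 2*(1)*conj(1) + 2*(-1)*conj(1) + 2*(1)*conj(1) + 2*(-1)*conj(1) + 5*(0)*conj(-1) + 5*(0)*conj(-1)]
      = (1/20)[(4) + (-4) + (2) + (-2) + (2) + (-2) + (0) + (0)] = 0/20 = 0
  <chi_7*chi_8, chi_3> = (1/20)[1*(4)*conj(1) + 1*(-4)*conj(-1) + 2*(1)*conj(-1) + 2*(-1)*conj(1) + 2*(1)*conj(-1) + 2*(-1)*conj(1) + 5*(0)*conj(1) + 5*(0)*conj(-1)]
      = (1/20)[(4) + (4) + (-2) + (-2) + (-2) + (-2) + (0) + (0)] = 0/20 = 0
  <chi_7*chi_8, chi_4> = (1/20)[1*(4)*conj(1) + 1*(-4)*conj(-1) + 2*(1)*conj(-1) + 2*(-1)*conj(1) + 2*(1)*conj(-1) + 2*(-1)*conj(1) + 5*(0)*conj(-1) + 5*(0)*conj(1)]
      = (1/20)[(4) + (4) + (-2) + (-2) + (-2) + (-2) + (0) + (0)] = 0/20 = 0
  <chi_7*chi_8, chi_5> = (1/20)[1*(4)*conj(2) + 1*(-4)*conj(-2) + 2*(1)*conj(1/2 + sqrt(5)/2) + 2*(-1)*conj(-1/2 + sqrt(5)/2) + 2*(1)*conj(1/2 - sqrt(5)/2) + 2*(-1)*conj(-sqrt(5)/2 - 1/2) + 5*(0)*conj(0) + 5*(0)*conj(0)]
      = (1/20)[(8) + (8) + (1 + sqrt(5)) + (1 - sqrt(5)) + (1 - sqrt(5)) + (1 + sqrt(5)) + (0) + (0)] = 20/20 = 1
  <chi_7*chi_8, chi_6> = (1/20)[1*(4)*conj(2) + 1*(-4)*conj(2) + 2*(1)*conj(-1/2 + sqrt(5)/2) + 2*(-1)*conj(-sqrt(5)/2 - 1/2) + 2*(1)*conj(-sqrt(5)/2 - 1/2) + 2*(-1)*conj(-1/2 + sqrt(5)/2) + 5*(0)*conj(0) + 5*(0)*conj(0)]
      = (1/20)[(8) + (-8) + (-1 + sqrt(5)) + (1 + sqrt(5)) + (-sqrt(5) - 1) + (1 - sqrt(5)) + (0) + (0)] = 0/20 = 0
  <chi_7*chi_8, chi_7> = (1/20)[1*(4)*conj(2) + 1*(-4)*conj(-2) + 2*(1)*conj(1/2 - sqrt(5)/2) + 2*(-1)*conj(-sqrt(5)/2 - 1/2) + 2*(1)*conj(1/2 + sqrt(5)/2) + 2*(-1)*conj(-1/2 + sqrt(5)/2) + 5*(0)*conj(0) + 5*(0)*conj(0)]
      = (1/20)[(8) + (8) + (1 - sqrt(5)) + (1 + sqrt(5)) + (1 + sqrt(5)) + (1 - sqrt(5)) + (0) + (0)] = 20/20 = 1
  <chi_7*chi_8, chi_8> = (1/20)[1*(4)*conj(2) + 1*(-4)*conj(2) + 2*(1)*conj(-sqrt(5)/2 - 1/2) + 2*(-1)*conj(-1/2 + sqrt(5)/2) + 2*(1)*conj(-1/2 + sqrt(5)/2) + 2*(-1)*conj(-sqrt(5)/2 - 1/2) + 5*(0)*conj(0) + 5*(0)*conj(0)]
      = (1/20)[(8) + (-8) + (-sqrt(5) - 1) + (1 - sqrt(5)) + (-1 + sqrt(5)) + (1 + sqrt(5)) + (0) + (0)] = 0/20 = 0
Hence the multiplicities are chi_5: 1, chi_7: 1. Dimension check: dim(chi_7)*dim(chi_8) = 2*2 = 4 and sum (mult * dim) = 1*2 + 1*2 = 4.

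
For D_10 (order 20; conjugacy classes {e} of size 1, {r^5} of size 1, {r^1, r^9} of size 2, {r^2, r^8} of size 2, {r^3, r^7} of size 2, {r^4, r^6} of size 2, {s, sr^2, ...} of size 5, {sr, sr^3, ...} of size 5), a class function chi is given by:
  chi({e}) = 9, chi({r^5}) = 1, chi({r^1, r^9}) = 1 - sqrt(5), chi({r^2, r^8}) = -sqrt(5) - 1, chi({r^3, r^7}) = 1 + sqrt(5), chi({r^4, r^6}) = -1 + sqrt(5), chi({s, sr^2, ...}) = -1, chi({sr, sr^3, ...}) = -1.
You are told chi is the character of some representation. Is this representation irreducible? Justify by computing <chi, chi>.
Not irreducible (reducible): <chi, chi> = 7 > 1.

Details: <chi, chi> = (1/|G|) sum_C |C| * |chi(C)|^2 = (1/20)[1*|9|^2 + 1*|1|^2 + 2*|1 - sqrt(5)|^2 + 2*|-sqrt(5) - 1|^2 + 2*|1 + sqrt(5)|^2 + 2*|-1 + sqrt(5)|^2 + 5*|-1|^2 + 5*|-1|^2]
  = (1/20)[(81) + (1) + (12 - 4*sqrt(5)) + (4*sqrt(5) + 12) + (4*sqrt(5) + 12) + (12 - 4*sqrt(5)) + (5) + (5)] = 140/20 = 7.
A character is irreducible iff <chi, chi> = 1, so this representation is reducible.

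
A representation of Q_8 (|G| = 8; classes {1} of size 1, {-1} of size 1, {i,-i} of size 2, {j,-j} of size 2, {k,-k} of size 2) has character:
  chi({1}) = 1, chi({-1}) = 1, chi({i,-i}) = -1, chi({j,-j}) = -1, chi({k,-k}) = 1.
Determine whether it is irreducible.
Irreducible: <chi, chi> = 1.

Justification: <chi, chi> = (1/|G|) sum_C |C| * |chi(C)|^2 = (1/8)[1*|1|^2 + 1*|1|^2 + 2*|-1|^2 + 2*|-1|^2 + 2*|1|^2]
  = (1/8)[(1) + (1) + (2) + (2) + (2)] = 8/8 = 1.
A character is irreducible iff <chi, chi> = 1, so this representation is irreducible.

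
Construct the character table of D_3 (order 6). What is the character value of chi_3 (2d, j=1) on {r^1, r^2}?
Conjugacy classes: {e} of size 1, {r^1, r^2} of size 2, {s, sr, ..., sr^2} of size 3.
Character table:
  irrep \ class              {e} (size 1)  {r^1, r^2} (size 2)  {s, sr, ..., sr^2} (size 3)
  chi_1 (triv)               1             1                    1                          
  chi_2 (sign: r->1, s->-1)  1             1                    -1                         
  chi_3 (2d, j=1)            2             -1                   0                          

Spot check: chi_3 (2d, j=1) on {r^1, r^2} = -1.

Proof sketch: D_3 has order 2*3 = 6 with 3 conjugacy classes, hence 3 irreducibles. Sum of squared dims 1 + 1 + 4 = 6 = |G|. Linear characters come from the abelianisation; the 2-dimensional irreps have character r^k -> 2*cos(2*pi*j*k/3), reflections -> 0.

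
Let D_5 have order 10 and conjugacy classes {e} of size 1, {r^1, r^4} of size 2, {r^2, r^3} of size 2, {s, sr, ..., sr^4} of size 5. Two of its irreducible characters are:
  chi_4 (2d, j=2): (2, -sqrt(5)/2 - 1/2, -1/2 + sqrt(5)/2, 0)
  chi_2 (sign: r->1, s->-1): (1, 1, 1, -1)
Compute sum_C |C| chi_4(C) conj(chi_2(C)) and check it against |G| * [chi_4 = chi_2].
Sum = 0; so <chi_4, chi_2> = 0 (distinct irreducibles are orthogonal).

Proof sketch: Compute term by term over conjugacy classes (|C| * chi_4(C) * conj(chi_2(C))):
  1*(2)*conj(1) + 2*(-sqrt(5)/2 - 1/2)*conj(1) + 2*(-1/2 + sqrt(5)/2)*conj(1) + 5*(0)*conj(-1)
  = (2) + (-sqrt(5) - 1) + (-1 + sqrt(5)) + (0)
  = 0.
Dividing by |G| = 10 gives 0/10 = 0, matching the row-orthogonality relation <chi_4, chi_2> = [chi_4 = chi_2].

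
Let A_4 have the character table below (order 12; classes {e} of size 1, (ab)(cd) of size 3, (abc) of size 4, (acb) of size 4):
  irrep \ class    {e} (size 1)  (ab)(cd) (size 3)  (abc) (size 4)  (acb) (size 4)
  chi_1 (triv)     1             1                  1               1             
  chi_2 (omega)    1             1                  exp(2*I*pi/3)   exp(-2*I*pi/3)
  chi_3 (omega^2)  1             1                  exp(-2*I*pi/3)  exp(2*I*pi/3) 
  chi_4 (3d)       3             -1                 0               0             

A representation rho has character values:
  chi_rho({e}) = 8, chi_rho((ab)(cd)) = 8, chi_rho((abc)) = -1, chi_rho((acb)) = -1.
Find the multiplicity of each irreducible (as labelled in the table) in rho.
Multiplicities: chi_1: 2, chi_2: 3, chi_3: 3, chi_4: 0.

Explanation: Use <chi_rho, chi> = (1/|G|) sum_C |C| * chi_rho(C) * conj(chi(C)) with |G| = 12 for each irreducible chi in the table:
  <chi_rho, chi_1> = (1/12)[1*(8)*conj(1) + 3*(8)*conj(1) + 4*(-1)*conj(1) + 4*(-1)*conj(1)]
      = (1/12)[(8) + (24) + (-4) + (-4)] = 24/12 = 2
  <chi_rho, chi_2> = (1/12)[1*(8)*conj(1) + 3*(8)*conj(1) + 4*(-1)*conj(exp(2*I*pi/3)) + 4*(-1)*conj(exp(-2*I*pi/3))]
      = (1/12)[(8) + (24) + (12 + 8*exp(-2*I*pi/3) + 12*exp(2*I*pi/3)) + (12 + 12*exp(-2*I*pi/3) + 8*exp(2*I*pi/3))] = 36/12 = 3
  <chi_rho, chi_3> = (1/12)[1*(8)*conj(1) + 3*(8)*conj(1) + 4*(-1)*conj(exp(-2*I*pi/3)) + 4*(-1)*conj(exp(2*I*pi/3))]
      = (1/12)[(8) + (24) + (12 + 12*exp(-2*I*pi/3) + 8*exp(2*I*pi/3)) + (12 + 8*exp(-2*I*pi/3) + 12*exp(2*I*pi/3))] = 36/12 = 3
  <chi_rho, chi_4> = (1/12)[1*(8)*conj(3) + 3*(8)*conj(-1) + 4*(-1)*conj(0) + 4*(-1)*conj(0)]
      = (1/12)[(24) + (-24) + (0) + (0)] = 0/12 = 0
(Exp terms are combined using exp(i*s)*conj(exp(i*t)) = exp(i*(s-t)), and sums of them are collapsed using the identity that for every m > 1 the m distinct m-th roots of unity sum to 0, e.g. 1 + exp(2*I*pi/3) + exp(-2*I*pi/3) = 0.)
Dimension check: dim(rho) = sum (mult * dim) = 2*1 + 3*1 + 3*1 + 0*3 = 8 = chi_rho(e) = 8.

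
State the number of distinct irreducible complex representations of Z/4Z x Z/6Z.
24

The number of irreducible complex representations of a finite group equals its number of conjugacy classes. Z/4Z x Z/6Z is abelian of order 24, so every element is its own conjugacy class: 24 classes, so Z/4Z x Z/6Z (order 24) has exactly 24 irreducible complex representations.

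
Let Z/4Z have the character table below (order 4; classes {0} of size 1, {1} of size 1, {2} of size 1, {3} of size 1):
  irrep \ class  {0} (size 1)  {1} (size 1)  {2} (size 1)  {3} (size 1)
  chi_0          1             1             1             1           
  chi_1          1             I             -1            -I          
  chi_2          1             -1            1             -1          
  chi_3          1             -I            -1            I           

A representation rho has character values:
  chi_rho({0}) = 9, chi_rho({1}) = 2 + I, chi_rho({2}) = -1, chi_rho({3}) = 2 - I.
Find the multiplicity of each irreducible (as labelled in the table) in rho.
Multiplicities: chi_0: 3, chi_1: 3, chi_2: 1, chi_3: 2.

Reasoning: Use <chi_rho, chi> = (1/|G|) sum_C |C| * chi_rho(C) * conj(chi(C)) with |G| = 4 for each irreducible chi in the table:
  <chi_rho, chi_0> = (1/4)[1*(9)*conj(1) + 1*(2 + I)*conj(1) + 1*(-1)*conj(1) + 1*(2 - I)*conj(1)]
      = (1/4)[(9) + (2 + I) + (-1) + (2 - I)] = 12/4 = 3
  <chi_rho, chi_1> = (1/4)[1*(9)*conj(1) + 1*(2 + I)*conj(I) + 1*(-1)*conj(-1) + 1*(2 - I)*conj(-I)]
      = (1/4)[(9) + (1 - 2*I) + (1) + (1 + 2*I)] = 12/4 = 3
  <chi_rho, chi_2> = (1/4)[1*(9)*conj(1) + 1*(2 + I)*conj(-1) + 1*(-1)*conj(1) + 1*(2 - I)*conj(-1)]
      = (1/4)[(9) + (-2 - I) + (-1) + (-2 + I)] = 4/4 = 1
  <chi_rho, chi_3> = (1/4)[1*(9)*conj(1) + 1*(2 + I)*conj(-I) + 1*(-1)*conj(-1) + 1*(2 - I)*conj(I)]
      = (1/4)[(9) + (-1 + 2*I) + (1) + (-1 - 2*I)] = 8/4 = 2
(Exp terms are combined using exp(i*s)*conj(exp(i*t)) = exp(i*(s-t)), and sums of them are collapsed using the identity that for every m > 1 the m distinct m-th roots of unity sum to 0, e.g. 1 + exp(2*I*pi/3) + exp(-2*I*pi/3) = 0.)
Dimension check: dim(rho) = sum (mult * dim) = 3*1 + 3*1 + 1*1 + 2*1 = 9 = chi_rho(e) = 9.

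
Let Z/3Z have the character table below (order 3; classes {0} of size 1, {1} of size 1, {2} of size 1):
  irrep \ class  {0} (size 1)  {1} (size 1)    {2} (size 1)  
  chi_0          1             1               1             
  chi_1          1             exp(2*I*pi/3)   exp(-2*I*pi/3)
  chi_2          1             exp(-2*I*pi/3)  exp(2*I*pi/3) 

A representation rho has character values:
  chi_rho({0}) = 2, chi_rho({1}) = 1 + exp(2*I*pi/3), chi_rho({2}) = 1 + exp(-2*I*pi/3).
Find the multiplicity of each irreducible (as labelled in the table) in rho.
Multiplicities: chi_0: 1, chi_1: 1, chi_2: 0.

Details: Use <chi_rho, chi> = (1/|G|) sum_C |C| * chi_rho(C) * conj(chi(C)) with |G| = 3 for each irreducible chi in the table:
  <chi_rho, chi_0> = (1/3)[1*(2)*conj(1) + 1*(1 + exp(2*I*pi/3))*conj(1) + 1*(1 + exp(-2*I*pi/3))*conj(1)]
      = (1/3)[(2) + (1 + exp(2*I*pi/3)) + (1 + exp(-2*I*pi/3))] = 3/3 = 1
  <chi_rho, chi_1> = (1/3)[1*(2)*conj(1) + 1*(1 + exp(2*I*pi/3))*conj(exp(2*I*pi/3)) + 1*(1 + exp(-2*I*pi/3))*conj(exp(-2*I*pi/3))]
      = (1/3)[(2) + (1 + exp(-2*I*pi/3)) + (1 + exp(2*I*pi/3))] = 3/3 = 1
  <chi_rho, chi_2> = (1/3)[1*(2)*conj(1) + 1*(1 + exp(2*I*pi/3))*conj(exp(-2*I*pi/3)) + 1*(1 + exp(-2*I*pi/3))*conj(exp(2*I*pi/3))]
      = (1/3)[(2) + (-1) + (-1)] = 0/3 = 0
(Exp terms are combined using exp(i*s)*conj(exp(i*t)) = exp(i*(s-t)), and sums of them are collapsed using the identity that for every m > 1 the m distinct m-th roots of unity sum to 0, e.g. 1 + exp(2*I*pi/3) + exp(-2*I*pi/3) = 0.)
Dimension check: dim(rho) = sum (mult * dim) = 1*1 + 1*1 + 0*1 = 2 = chi_rho(e) = 2.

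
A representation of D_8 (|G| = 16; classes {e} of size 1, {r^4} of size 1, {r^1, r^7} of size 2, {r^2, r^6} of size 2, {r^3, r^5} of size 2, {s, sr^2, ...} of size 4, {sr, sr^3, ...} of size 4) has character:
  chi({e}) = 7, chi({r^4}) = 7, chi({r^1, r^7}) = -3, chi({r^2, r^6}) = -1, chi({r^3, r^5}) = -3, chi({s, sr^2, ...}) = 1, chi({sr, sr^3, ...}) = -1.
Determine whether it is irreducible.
Not irreducible (reducible): <chi, chi> = 9 > 1.

<chi, chi> = (1/|G|) sum_C |C| * |chi(C)|^2 = (1/16)[1*|7|^2 + 1*|7|^2 + 2*|-3|^2 + 2*|-1|^2 + 2*|-3|^2 + 4*|1|^2 + 4*|-1|^2]
  = (1/16)[(49) + (49) + (18) + (2) + (18) + (4) + (4)] = 144/16 = 9.
A character is irreducible iff <chi, chi> = 1, so this representation is reducible.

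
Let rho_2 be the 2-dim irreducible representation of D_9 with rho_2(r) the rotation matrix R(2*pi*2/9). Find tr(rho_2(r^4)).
chi_{rho_2}(r^4) = 2*cos(2*pi*2*4/9) = 2*cos(2*pi/9)

Why: rho_2(r^4) is rotation by angle 2*pi*2*4/9, whose trace is 2*cos(2*pi*2*4/9) = 2*cos(2*pi/9).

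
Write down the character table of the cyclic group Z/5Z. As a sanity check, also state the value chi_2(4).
Character table of Z/5Z (irreps indexed chi_0,...,chi_4 with chi_k(m) = zeta_5^(k*m), zeta_5 = exp(2*pi*i/5)):
  irrep \ class  {0} (size 1)  {1} (size 1)    {2} (size 1)    {3} (size 1)    {4} (size 1)  
  chi_0          1             1               1               1               1             
  chi_1          1             exp(2*I*pi/5)   exp(4*I*pi/5)   exp(-4*I*pi/5)  exp(-2*I*pi/5)
  chi_2          1             exp(4*I*pi/5)   exp(-2*I*pi/5)  exp(2*I*pi/5)   exp(-4*I*pi/5)
  chi_3          1             exp(-4*I*pi/5)  exp(2*I*pi/5)   exp(-2*I*pi/5)  exp(4*I*pi/5) 
  chi_4          1             exp(-2*I*pi/5)  exp(-4*I*pi/5)  exp(4*I*pi/5)   exp(2*I*pi/5) 

Spot check: chi_2(4) = zeta_5^(2*4) = zeta_5^8 = exp(-4*I*pi/5).

Solution. Z/5Z is abelian, so all 5 irreducible complex representations are 1-dimensional. They are given by chi_k(m) = zeta_5^(k*m) for k = 0,...,4. Row orthogonality: sum_m chi_k(m) conj(chi_l(m)) = 5 * [k = l].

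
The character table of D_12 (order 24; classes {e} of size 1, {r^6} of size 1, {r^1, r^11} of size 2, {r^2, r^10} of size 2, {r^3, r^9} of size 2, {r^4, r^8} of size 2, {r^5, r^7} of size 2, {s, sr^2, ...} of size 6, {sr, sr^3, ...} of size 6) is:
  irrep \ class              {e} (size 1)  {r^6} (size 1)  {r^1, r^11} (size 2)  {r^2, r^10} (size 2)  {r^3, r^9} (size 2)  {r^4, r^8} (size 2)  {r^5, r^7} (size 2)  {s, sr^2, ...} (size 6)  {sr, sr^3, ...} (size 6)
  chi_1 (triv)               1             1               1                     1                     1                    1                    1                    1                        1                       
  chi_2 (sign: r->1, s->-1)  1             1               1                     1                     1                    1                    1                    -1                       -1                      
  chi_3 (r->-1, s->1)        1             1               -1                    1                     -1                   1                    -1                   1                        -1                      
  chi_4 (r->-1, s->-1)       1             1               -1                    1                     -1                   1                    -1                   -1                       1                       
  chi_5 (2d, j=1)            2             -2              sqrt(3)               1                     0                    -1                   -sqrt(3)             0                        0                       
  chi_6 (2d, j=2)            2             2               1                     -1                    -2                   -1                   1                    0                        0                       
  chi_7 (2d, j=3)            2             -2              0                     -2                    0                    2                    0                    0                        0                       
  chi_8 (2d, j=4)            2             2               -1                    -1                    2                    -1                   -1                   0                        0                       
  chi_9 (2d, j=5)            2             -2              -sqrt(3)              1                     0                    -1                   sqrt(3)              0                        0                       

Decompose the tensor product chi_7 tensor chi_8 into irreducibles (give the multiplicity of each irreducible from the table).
chi_7 tensor chi_8 = chi_5 + chi_9 (all other irreducibles have multiplicity 0).

Derivation: The character of a tensor product is the pointwise product (chi_7 * chi_8)(C) = chi_7(C) * chi_8(C):
  {e}: (2)*(2), {r^6}: (-2)*(2), {r^1, r^11}: (0)*(-1), {r^2, r^10}: (-2)*(-1), {r^3, r^9}: (0)*(2), {r^4, r^8}: (2)*(-1), {r^5, r^7}: (0)*(-1), {s, sr^2, ...}: (0)*(0), {sr, sr^3, ...}: (0)*(0)
so (chi_7 * chi_8) takes values
  {e} -> 4, {r^6} -> -4, {r^1, r^11} -> 0, {r^2, r^10} -> 2, {r^3, r^9} -> 0, {r^4, r^8} -> -2, {r^5, r^7} -> 0, {s, sr^2, ...} -> 0, {sr, sr^3, ...} -> 0.
Now take the inner product of this character with each irreducible chi from the table, <chi_7*chi_8, chi> = (1/24) sum_C |C| (chi_7*chi_8)(C) conj(chi(C)):
  <chi_7*chi_8, chi_1> = (1/24)[1*(4)*conj(1) + 1*(-4)*conj(1) + 2*(0)*conj(1) + 2*(2)*conj(1) + 2*(0)*conj(1) + 2*(-2)*conj(1) + 2*(0)*conj(1) + 6*(0)*conj(1) + 6*(0)*conj(1)]
      = (1/24)[(4) + (-4) + (0) + (4) + (0) + (-4) + (0) + (0) + (0)] = 0/24 = 0
  <chi_7*chi_8, chi_2> = (1/24)[1*(4)*conj(1) + 1*(-4)*conj(1) + 2*(0)*conj(1) + 2*(2)*conj(1) + 2*(0)*conj(1) + 2*(-2)*conj(1) + 2*(0)*conj(1) + 6*(0)*conj(-1) + 6*(0)*conj(-1)]
      = (1/24)[(4) + (-4) + (0) + (4) + (0) + (-4) + (0) + (0) + (0)] = 0/24 = 0
  <chi_7*chi_8, chi_3> = (1/24)[1*(4)*conj(1) + 1*(-4)*conj(1) + 2*(0)*conj(-1) + 2*(2)*conj(1) + 2*(0)*conj(-1) + 2*(-2)*conj(1) + 2*(0)*conj(-1) + 6*(0)*conj(1) + 6*(0)*conj(-1)]
      = (1/24)[(4) + (-4) + (0) + (4) + (0) + (-4) + (0) + (0) + (0)] = 0/24 = 0
  <chi_7*chi_8, chi_4> = (1/24)[1*(4)*conj(1) + 1*(-4)*conj(1) + 2*(0)*conj(-1) + 2*(2)*conj(1) + 2*(0)*conj(-1) + 2*(-2)*conj(1) + 2*(0)*conj(-1) + 6*(0)*conj(-1) + 6*(0)*conj(1)]
      = (1/24)[(4) + (-4) + (0) + (4) + (0) + (-4) + (0) + (0) + (0)] = 0/24 = 0
  <chi_7*chi_8, chi_5> = (1/24)[1*(4)*conj(2) + 1*(-4)*conj(-2) + 2*(0)*conj(sqrt(3)) + 2*(2)*conj(1) + 2*(0)*conj(0) + 2*(-2)*conj(-1) + 2*(0)*conj(-sqrt(3)) + 6*(0)*conj(0) + 6*(0)*conj(0)]
      = (1/24)[(8) + (8) + (0) + (4) + (0) + (4) + (0) + (0) + (0)] = 24/24 = 1
  <chi_7*chi_8, chi_6> = (1/24)[1*(4)*conj(2) + 1*(-4)*conj(2) + 2*(0)*conj(1) + 2*(2)*conj(-1) + 2*(0)*conj(-2) + 2*(-2)*conj(-1) + 2*(0)*conj(1) + 6*(0)*conj(0) + 6*(0)*conj(0)]
      = (1/24)[(8) + (-8) + (0) + (-4) + (0) + (4) + (0) + (0) + (0)] = 0/24 = 0
  <chi_7*chi_8, chi_7> = (1/24)[1*(4)*conj(2) + 1*(-4)*conj(-2) + 2*(0)*conj(0) + 2*(2)*conj(-2) + 2*(0)*conj(0) + 2*(-2)*conj(2) + 2*(0)*conj(0) + 6*(0)*conj(0) + 6*(0)*conj(0)]
      = (1/24)[(8) + (8) + (0) + (-8) + (0) + (-8) + (0) + (0) + (0)] = 0/24 = 0
  <chi_7*chi_8, chi_8> = (1/24)[1*(4)*conj(2) + 1*(-4)*conj(2) + 2*(0)*conj(-1) + 2*(2)*conj(-1) + 2*(0)*conj(2) + 2*(-2)*conj(-1) + 2*(0)*conj(-1) + 6*(0)*conj(0) + 6*(0)*conj(0)]
      = (1/24)[(8) + (-8) + (0) + (-4) + (0) + (4) + (0) + (0) + (0)] = 0/24 = 0
  <chi_7*chi_8, chi_9> = (1/24)[1*(4)*conj(2) + 1*(-4)*conj(-2) + 2*(0)*conj(-sqrt(3)) + 2*(2)*conj(1) + 2*(0)*conj(0) + 2*(-2)*conj(-1) + 2*(0)*conj(sqrt(3)) + 6*(0)*conj(0) + 6*(0)*conj(0)]
      = (1/24)[(8) + (8) + (0) + (4) + (0) + (4) + (0) + (0) + (0)] = 24/24 = 1
Hence the multiplicities are chi_5: 1, chi_9: 1. Dimension check: dim(chi_7)*dim(chi_8) = 2*2 = 4 and sum (mult * dim) = 1*2 + 1*2 = 4.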